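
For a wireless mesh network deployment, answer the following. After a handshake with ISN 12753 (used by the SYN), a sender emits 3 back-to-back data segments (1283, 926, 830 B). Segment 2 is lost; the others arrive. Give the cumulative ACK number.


SYN uses sequence number 12753; first data byte = ISN + 1 = 12754.
Segment 1: SEQ = 12754, len = 1283 B, covers [12754, 14036]
Segment 2: SEQ = 14037, len = 926 B, covers [14037, 14962] [LOST]
Segment 3: SEQ = 14963, len = 830 B, covers [14963, 15792]
In-order data received: bytes [12754, 14036] (segments 1..1).
Segment 2 missing -> gap begins at byte 14037; later segments buffered out of order.
Cumulative ACK = next expected in-order byte = 12754 + 1283 = 14037

14037


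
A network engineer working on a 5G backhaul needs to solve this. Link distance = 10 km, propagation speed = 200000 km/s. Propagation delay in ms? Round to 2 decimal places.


Given: distance = 10 km, speed = 200000 km/s
Delay = distance / speed = 10 / 200000 seconds
Delay in ms = 10 * 1000 / 200000
Delay = 0.0500 ms
Rounded to 2 dp = 0.05 ms

0.05


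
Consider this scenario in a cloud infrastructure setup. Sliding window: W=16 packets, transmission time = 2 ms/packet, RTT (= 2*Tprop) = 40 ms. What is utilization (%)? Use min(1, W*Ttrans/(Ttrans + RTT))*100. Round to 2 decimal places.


Given: W = 16, Ttrans = 2 ms, RTT = 40 ms (= 2 * Tprop, Tprop = 20 ms)
Cycle time = Ttrans + RTT = 2 + 40 = 42 ms (first packet sent until its ACK returns)
W * Ttrans = 16 * 2 = 32 ms of sending per cycle
W * Ttrans / (Ttrans + RTT) = 32 / 42 = 0.761905
U = min(1, 0.761905) = 0.761905
U% = 76.19%

76.19


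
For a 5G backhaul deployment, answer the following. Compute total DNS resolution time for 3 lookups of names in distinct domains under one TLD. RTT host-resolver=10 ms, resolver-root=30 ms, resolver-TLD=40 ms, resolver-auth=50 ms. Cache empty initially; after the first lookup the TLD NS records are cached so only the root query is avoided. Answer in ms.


Lookup 1 (cold cache): local + root + TLD + auth = 10 + 30 + 40 + 50 = 130 ms
Lookups 2..3 (TLD NS cached -> skip root; new domain -> still ask TLD and auth): local + TLD + auth = 10 + 40 + 50 = 100 ms each
Remaining 2 lookups: 2 * 100 = 200 ms
Total = 130 + 200 = 330 ms

330


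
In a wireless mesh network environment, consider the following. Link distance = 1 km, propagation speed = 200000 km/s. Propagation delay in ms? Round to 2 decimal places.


Given: distance = 1 km, speed = 200000 km/s
Delay = distance / speed = 1 / 200000 seconds
Delay in ms = 1 * 1000 / 200000
Delay = 0.0050 ms
Rounded to 2 dp = 0.01 ms

0.01


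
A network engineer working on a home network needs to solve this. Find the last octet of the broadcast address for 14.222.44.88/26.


Given: IP = 14.222.44.88, prefix = /26
Host bits = 32 - 26 = 6
Network last octet = 88 AND mask = 64
Host part size = 2^6 - 1 = 63
Broadcast last octet = 64 OR 63 = 127

127


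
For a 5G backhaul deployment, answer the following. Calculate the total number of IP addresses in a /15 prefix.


Given: CIDR prefix /15
Host bits = 32 - 15 = 17
Total addresses = 2^17 = 131072

131072


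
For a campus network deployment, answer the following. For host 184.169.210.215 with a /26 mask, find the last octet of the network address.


Given: IP = 184.169.210.215, prefix = /26
Subnet mask = 255.255.255.192
Last octet of IP: 215
Last octet of mask: 192
Network last octet = 215 AND 192 = 192

192


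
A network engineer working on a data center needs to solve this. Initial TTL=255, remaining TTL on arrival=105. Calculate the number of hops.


Given: initial TTL = 255, received TTL = 105
Hops = initial TTL - received TTL
Hops = 255 - 105 = 150

150


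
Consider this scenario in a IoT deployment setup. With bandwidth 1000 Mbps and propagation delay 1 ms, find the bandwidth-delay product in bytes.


Given: bandwidth = 1000 Mbps, delay = 1 ms
BDP in bits = 1000 * 10^6 * 1 / 1000
BDP in bits = 1000000
BDP in bytes = 1000000 / 8 = 125000

125000


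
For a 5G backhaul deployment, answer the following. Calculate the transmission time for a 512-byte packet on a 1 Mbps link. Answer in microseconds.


Given: packet = 512 bytes, bandwidth = 1 Mbps
Packet in bits = 512 * 8 = 4096 bits
Bandwidth = 1 * 10^6 = 1000000 bps
Time = 4096 / 1000000 seconds
Time in us = 4096 * 10^6 / 1000000 = 4096

4096


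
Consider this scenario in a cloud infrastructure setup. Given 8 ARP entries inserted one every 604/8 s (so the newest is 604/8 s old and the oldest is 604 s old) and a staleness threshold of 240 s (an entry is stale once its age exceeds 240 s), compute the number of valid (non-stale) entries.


Ages are k * 604/8 s for k = 1..8 (spacing = 75.5000 s).
Entry k is valid iff k * 604/8 <= 240 iff k <= 8 * 240 / 604 = 3.1788
n_valid = floor(3.1788) = 3
(n_stale = 8 - 3 = 5)

3


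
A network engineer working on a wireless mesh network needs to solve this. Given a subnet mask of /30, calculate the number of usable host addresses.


Given: subnet mask /30
Host bits = 32 - 30 = 2
Total addresses = 2^2 = 4
Usable hosts = 4 - 2 (network + broadcast) = 2

2


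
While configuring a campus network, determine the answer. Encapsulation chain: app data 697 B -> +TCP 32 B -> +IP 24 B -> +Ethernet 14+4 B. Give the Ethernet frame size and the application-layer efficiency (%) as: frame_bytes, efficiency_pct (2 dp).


TCP segment = 697 + 32 = 729 B
IP packet = 729 + 24 = 753 B
Ethernet frame = 753 + 14 + 4 = 771 B
Efficiency = app / frame = 697 / 771 = 0.904021 = 90.4021% -> 90.40% (2 dp)

771, 90.40


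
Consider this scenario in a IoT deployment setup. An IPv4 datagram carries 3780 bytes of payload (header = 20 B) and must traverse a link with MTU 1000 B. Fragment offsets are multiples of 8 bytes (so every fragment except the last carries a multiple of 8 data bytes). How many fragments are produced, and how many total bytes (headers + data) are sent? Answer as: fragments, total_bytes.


Max data per non-final fragment = floor((MTU - header)/8)*8 = floor((1000 - 20)/8)*8 = floor(980/8)*8 = 976 B
Final fragment needs no 8-byte alignment: it can carry up to MTU - header = 980 B
Non-final fragments needed = ceil((payload - 980) / 976) = ceil(2800/976) = ceil(2.8689) = 3
Number of fragments = 3 + 1 = 4
Fragment sizes (data): 3 * 976 B + 852 B (last, 852 <= 980 OK)
Total bytes sent = payload + n_frags * header = 3780 + 4*20 = 3780 + 80 = 3860 B

4, 3860


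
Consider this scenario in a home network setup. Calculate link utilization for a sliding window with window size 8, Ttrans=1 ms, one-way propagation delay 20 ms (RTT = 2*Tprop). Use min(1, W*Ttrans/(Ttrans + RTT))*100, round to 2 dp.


Given: W = 8, Ttrans = 1 ms, RTT = 40 ms (= 2 * Tprop, Tprop = 20 ms)
Cycle time = Ttrans + RTT = 1 + 40 = 41 ms (first packet sent until its ACK returns)
W * Ttrans = 8 * 1 = 8 ms of sending per cycle
W * Ttrans / (Ttrans + RTT) = 8 / 41 = 0.195122
U = min(1, 0.195122) = 0.195122
U% = 19.51%

19.51


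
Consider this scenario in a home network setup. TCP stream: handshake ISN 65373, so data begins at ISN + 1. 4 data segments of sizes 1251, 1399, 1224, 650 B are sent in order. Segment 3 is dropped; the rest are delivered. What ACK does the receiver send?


SYN uses sequence number 65373; first data byte = ISN + 1 = 65374.
Segment 1: SEQ = 65374, len = 1251 B, covers [65374, 66624]
Segment 2: SEQ = 66625, len = 1399 B, covers [66625, 68023]
Segment 3: SEQ = 68024, len = 1224 B, covers [68024, 69247] [LOST]
Segment 4: SEQ = 69248, len = 650 B, covers [69248, 69897]
In-order data received: bytes [65374, 68023] (segments 1..2).
Segment 3 missing -> gap begins at byte 68024; later segments buffered out of order.
Cumulative ACK = next expected in-order byte = 65374 + 1251 + 1399 = 68024

68024


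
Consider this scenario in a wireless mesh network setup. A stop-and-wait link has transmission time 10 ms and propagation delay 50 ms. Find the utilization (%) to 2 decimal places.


Given: Ttrans = 10 ms, Tprop = 50 ms
RTT = 2 * Tprop = 2 * 50 = 100 ms
U = Ttrans / (Ttrans + RTT)
U = 10 / (10 + 100)
U = 10 / 110 = 0.090909
U% = 9.09%

9.09


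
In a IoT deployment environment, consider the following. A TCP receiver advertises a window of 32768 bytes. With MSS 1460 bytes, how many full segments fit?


Given: RWND = 32768 bytes, MSS = 1460 bytes
Full segments = floor(RWND / MSS)
Full segments = floor(32768 / 1460)
Full segments = floor(22.4438) = 22

22


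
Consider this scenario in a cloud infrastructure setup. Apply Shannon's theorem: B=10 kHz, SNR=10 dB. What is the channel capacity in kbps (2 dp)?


Given: B = 10 kHz, SNR = 10 dB
SNR linear = 10^(10/10) = 10
1 + SNR = 11
log2(11) = 3.4594316186
C = 10 * 1000 * 3.4594316186 = 34594.3162 bps
C = 34.594316 kbps -> 34.59 kbps (2 dp)

34.59


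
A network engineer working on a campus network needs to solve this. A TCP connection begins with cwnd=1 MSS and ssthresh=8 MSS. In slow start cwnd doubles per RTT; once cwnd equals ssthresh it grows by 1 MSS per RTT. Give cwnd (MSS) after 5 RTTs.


RTT 0: cwnd = 1 MSS (initial)
RTT 1: cwnd = 2 MSS (slow start, doubled)
RTT 2: cwnd = 4 MSS (slow start, doubled)
RTT 3: cwnd = 8 MSS (slow start, doubled)
RTT 4: cwnd = 9 MSS (congestion avoidance, +1)
RTT 5: cwnd = 10 MSS (congestion avoidance, +1)

10


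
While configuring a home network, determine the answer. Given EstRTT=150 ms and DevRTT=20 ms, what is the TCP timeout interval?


Given: EstRTT = 150 ms, DevRTT = 20 ms
Timeout = EstRTT + 4 * DevRTT
4 * DevRTT = 4 * 20 = 80
Timeout = 150 + 80 = 230 ms

230


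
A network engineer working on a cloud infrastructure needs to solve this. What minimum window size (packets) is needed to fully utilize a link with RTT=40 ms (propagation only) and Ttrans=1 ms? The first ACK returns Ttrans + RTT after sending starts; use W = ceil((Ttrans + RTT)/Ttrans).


Given: Ttrans = 1 ms, RTT = 40 ms (= 2 * Tprop, Tprop = 20 ms)
Time until first ACK returns = Ttrans + RTT = 1 + 40 = 41 ms
Need W * Ttrans >= Ttrans + RTT  ->  W >= (Ttrans + RTT) / Ttrans
(Ttrans + RTT) / Ttrans = 41 / 1 = 41
W_min = ceil(41) = 41

41


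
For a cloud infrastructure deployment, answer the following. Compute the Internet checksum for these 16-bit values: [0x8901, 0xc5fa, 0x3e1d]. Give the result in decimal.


Given words: [0x8901, 0xc5fa, 0x3e1d]
Step 1: Sum all words
Raw sum = 35073 + 50682 + 15901 = 101656
Step 2: Fold carry: (36120 + 1) = 36121
One's complement = ~36121 & 0xFFFF = 29414

29414


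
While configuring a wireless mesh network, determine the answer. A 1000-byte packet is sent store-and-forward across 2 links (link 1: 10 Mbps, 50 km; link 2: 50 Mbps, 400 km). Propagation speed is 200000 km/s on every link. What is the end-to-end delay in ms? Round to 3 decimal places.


Packet = 1000 bytes = 8000 bits. Store-and-forward: sum (t_trans + t_prop) per link.
Link 1: t_trans = 8000/(10*10^6) s = 0.8000 ms; t_prop = 50/200000 s = 0.2500 ms; subtotal = 1.0500 ms
Link 2: t_trans = 8000/(50*10^6) s = 0.1600 ms; t_prop = 400/200000 s = 2.0000 ms; subtotal = 2.1600 ms
End-to-end = 1.0500 + 2.1600 = 3.2100 ms -> 3.210 ms (3 dp)

3.210


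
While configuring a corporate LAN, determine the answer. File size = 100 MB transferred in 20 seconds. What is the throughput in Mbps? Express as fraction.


Given: file = 100 MB, time = 20 s
File in Mb = 100 * 8 = 800 Mb
Throughput = 800 / 20 Mbps
Throughput = 40 Mbps

40


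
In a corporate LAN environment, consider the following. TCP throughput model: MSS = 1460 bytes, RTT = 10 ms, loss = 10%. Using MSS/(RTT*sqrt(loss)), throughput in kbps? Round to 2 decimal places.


Given: MSS = 1460 bytes, RTT = 10 ms, loss = 10%
RTT in seconds = 10 / 1000 = 0.01
Loss rate = 10% = 0.1
sqrt(loss) = sqrt(0.1) = 0.316227766017
Throughput (bytes/s) = 1460 / (0.01 * 0.316227766017) = 461692.5384
Throughput (kbps) = 461692.5384 * 8 / 1000 = 3693.540307 -> 3693.54 kbps (2 dp)

3693.54


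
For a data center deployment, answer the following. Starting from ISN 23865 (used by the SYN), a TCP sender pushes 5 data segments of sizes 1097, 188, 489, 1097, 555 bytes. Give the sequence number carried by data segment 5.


The SYN occupies sequence number ISN = 23865, so the first data byte is ISN + 1 = 23866.
SEQ of data segment i = (ISN + 1) + sum of payload sizes of segments 1..i-1.
Segment 1: SEQ = 23866, payload = 1097 bytes
Segment 2: SEQ = 24963, payload = 188 bytes
Segment 3: SEQ = 25151, payload = 489 bytes
Segment 4: SEQ = 25640, payload = 1097 bytes
Segment 5: SEQ = 26737, payload = 555 bytes
SEQ of segment 5 = 23866 + 1097 + 188 + 489 + 1097 = 26737

26737


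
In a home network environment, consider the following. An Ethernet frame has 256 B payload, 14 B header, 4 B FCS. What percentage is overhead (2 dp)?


Given: payload = 256 B, header = 14 B, trailer = 4 B
Overhead bytes = header + trailer = 14 + 4 = 18
Total frame = payload + overhead = 256 + 18 = 274
Overhead % = 18 / 274 * 100 = 6.5693% -> 6.57% (2 dp)

6.57


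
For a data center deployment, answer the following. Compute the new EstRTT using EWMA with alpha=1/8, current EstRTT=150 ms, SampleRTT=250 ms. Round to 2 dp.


Given: EstRTT = 150 ms, SampleRTT = 250 ms, alpha = 1/8
New EstRTT = (1 - alpha) * EstRTT + alpha * SampleRTT
(7/8) * 150 = 131.25
(1/8) * 250 = 31.25
New EstRTT = 131.25 + 31.25 = 162.5 ms -> 162.50 ms (2 dp)

162.50


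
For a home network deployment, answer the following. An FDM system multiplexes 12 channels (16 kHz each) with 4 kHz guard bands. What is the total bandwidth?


Given: 12 channels, 16 kHz each, guard = 4 kHz
Channel bandwidth = 12 * 16 = 192 kHz
Guard bands = 11 gaps * 4 kHz = 44 kHz
Total = 192 + 44 = 236 kHz

236


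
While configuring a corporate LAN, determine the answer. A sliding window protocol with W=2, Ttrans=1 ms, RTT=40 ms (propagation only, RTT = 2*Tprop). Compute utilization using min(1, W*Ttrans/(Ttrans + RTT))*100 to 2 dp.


Given: W = 2, Ttrans = 1 ms, RTT = 40 ms (= 2 * Tprop, Tprop = 20 ms)
Cycle time = Ttrans + RTT = 1 + 40 = 41 ms (first packet sent until its ACK returns)
W * Ttrans = 2 * 1 = 2 ms of sending per cycle
W * Ttrans / (Ttrans + RTT) = 2 / 41 = 0.048780
U = min(1, 0.048780) = 0.048780
U% = 4.88%

4.88


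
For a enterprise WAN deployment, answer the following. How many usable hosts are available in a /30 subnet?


Given: subnet mask /30
Host bits = 32 - 30 = 2
Total addresses = 2^2 = 4
Usable hosts = 4 - 2 (network + broadcast) = 2

2


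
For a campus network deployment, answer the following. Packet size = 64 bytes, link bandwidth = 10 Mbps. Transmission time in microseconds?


Given: packet = 64 bytes, bandwidth = 10 Mbps
Packet in bits = 64 * 8 = 512 bits
Bandwidth = 10 * 10^6 = 10000000 bps
Time = 512 / 10000000 seconds
Time in us = 512 * 10^6 / 10000000 = 51.2

51.2


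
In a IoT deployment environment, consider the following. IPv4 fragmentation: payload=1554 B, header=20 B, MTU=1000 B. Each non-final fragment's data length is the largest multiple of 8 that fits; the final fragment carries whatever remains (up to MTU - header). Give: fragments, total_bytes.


Max data per non-final fragment = floor((MTU - header)/8)*8 = floor((1000 - 20)/8)*8 = floor(980/8)*8 = 976 B
Final fragment needs no 8-byte alignment: it can carry up to MTU - header = 980 B
Non-final fragments needed = ceil((payload - 980) / 976) = ceil(574/976) = ceil(0.5881) = 1
Number of fragments = 1 + 1 = 2
Fragment sizes (data): 1 * 976 B + 578 B (last, 578 <= 980 OK)
Total bytes sent = payload + n_frags * header = 1554 + 2*20 = 1554 + 40 = 1594 B

2, 1594


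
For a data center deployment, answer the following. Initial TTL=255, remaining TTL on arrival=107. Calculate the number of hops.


Given: initial TTL = 255, received TTL = 107
Hops = initial TTL - received TTL
Hops = 255 - 107 = 148

148


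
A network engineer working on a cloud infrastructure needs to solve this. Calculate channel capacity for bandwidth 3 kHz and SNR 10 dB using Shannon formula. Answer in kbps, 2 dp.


Given: B = 3 kHz, SNR = 10 dB
SNR linear = 10^(10/10) = 10
1 + SNR = 11
log2(11) = 3.4594316186
C = 3 * 1000 * 3.4594316186 = 10378.2949 bps
C = 10.378295 kbps -> 10.38 kbps (2 dp)

10.38


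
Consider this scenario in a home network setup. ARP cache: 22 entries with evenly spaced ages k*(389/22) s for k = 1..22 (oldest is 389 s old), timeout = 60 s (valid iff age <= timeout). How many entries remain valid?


Ages are k * 389/22 s for k = 1..22 (spacing = 17.6818 s).
Entry k is valid iff k * 389/22 <= 60 iff k <= 22 * 60 / 389 = 3.3933
n_valid = floor(3.3933) = 3
(n_stale = 22 - 3 = 19)

3


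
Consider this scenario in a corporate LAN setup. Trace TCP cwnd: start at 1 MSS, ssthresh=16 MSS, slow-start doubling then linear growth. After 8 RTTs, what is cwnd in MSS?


RTT 0: cwnd = 1 MSS (initial)
RTT 1: cwnd = 2 MSS (slow start, doubled)
RTT 2: cwnd = 4 MSS (slow start, doubled)
RTT 3: cwnd = 8 MSS (slow start, doubled)
RTT 4: cwnd = 16 MSS (slow start, doubled)
RTT 5: cwnd = 17 MSS (congestion avoidance, +1)
RTT 6: cwnd = 18 MSS (congestion avoidance, +1)
RTT 7: cwnd = 19 MSS (congestion avoidance, +1)
RTT 8: cwnd = 20 MSS (congestion avoidance, +1)

20


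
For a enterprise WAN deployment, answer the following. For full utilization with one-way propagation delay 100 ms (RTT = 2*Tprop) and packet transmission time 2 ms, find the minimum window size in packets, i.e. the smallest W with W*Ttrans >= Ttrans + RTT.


Given: Ttrans = 2 ms, RTT = 200 ms (= 2 * Tprop, Tprop = 100 ms)
Time until first ACK returns = Ttrans + RTT = 2 + 200 = 202 ms
Need W * Ttrans >= Ttrans + RTT  ->  W >= (Ttrans + RTT) / Ttrans
(Ttrans + RTT) / Ttrans = 202 / 2 = 101
W_min = ceil(101) = 101

101


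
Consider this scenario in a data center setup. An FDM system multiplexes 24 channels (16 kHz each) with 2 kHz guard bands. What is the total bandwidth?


Given: 24 channels, 16 kHz each, guard = 2 kHz
Channel bandwidth = 24 * 16 = 384 kHz
Guard bands = 23 gaps * 2 kHz = 46 kHz
Total = 384 + 46 = 430 kHz

430


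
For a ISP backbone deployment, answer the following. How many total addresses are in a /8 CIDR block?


Given: CIDR prefix /8
Host bits = 32 - 8 = 24
Total addresses = 2^24 = 16777216

16777216


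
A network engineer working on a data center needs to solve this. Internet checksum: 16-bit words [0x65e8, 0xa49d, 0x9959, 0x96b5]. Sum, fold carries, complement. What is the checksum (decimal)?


Given words: [0x65e8, 0xa49d, 0x9959, 0x96b5]
Step 1: Sum all words
Raw sum = 26088 + 42141 + 39257 + 38581 = 146067
Step 2: Fold carry: (14995 + 2) = 14997
One's complement = ~14997 & 0xFFFF = 50538

50538


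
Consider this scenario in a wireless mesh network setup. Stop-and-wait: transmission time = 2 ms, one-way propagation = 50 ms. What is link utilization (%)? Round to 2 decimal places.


Given: Ttrans = 2 ms, Tprop = 50 ms
RTT = 2 * Tprop = 2 * 50 = 100 ms
U = Ttrans / (Ttrans + RTT)
U = 2 / (2 + 100)
U = 2 / 102 = 0.019608
U% = 1.96%

1.96


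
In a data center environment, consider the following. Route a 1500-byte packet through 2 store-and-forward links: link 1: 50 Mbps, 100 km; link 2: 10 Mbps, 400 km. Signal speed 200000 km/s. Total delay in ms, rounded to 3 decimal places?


Packet = 1500 bytes = 12000 bits. Store-and-forward: sum (t_trans + t_prop) per link.
Link 1: t_trans = 12000/(50*10^6) s = 0.2400 ms; t_prop = 100/200000 s = 0.5000 ms; subtotal = 0.7400 ms
Link 2: t_trans = 12000/(10*10^6) s = 1.2000 ms; t_prop = 400/200000 s = 2.0000 ms; subtotal = 3.2000 ms
End-to-end = 0.7400 + 3.2000 = 3.9400 ms -> 3.940 ms (3 dp)

3.940


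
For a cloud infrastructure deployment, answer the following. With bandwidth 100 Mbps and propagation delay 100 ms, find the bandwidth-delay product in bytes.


Given: bandwidth = 100 Mbps, delay = 100 ms
BDP in bits = 100 * 10^6 * 100 / 1000
BDP in bits = 10000000
BDP in bytes = 10000000 / 8 = 1250000

1250000


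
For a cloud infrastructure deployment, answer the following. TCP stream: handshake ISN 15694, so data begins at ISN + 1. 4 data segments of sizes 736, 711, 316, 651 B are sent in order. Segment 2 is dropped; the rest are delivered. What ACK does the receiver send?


SYN uses sequence number 15694; first data byte = ISN + 1 = 15695.
Segment 1: SEQ = 15695, len = 736 B, covers [15695, 16430]
Segment 2: SEQ = 16431, len = 711 B, covers [16431, 17141] [LOST]
Segment 3: SEQ = 17142, len = 316 B, covers [17142, 17457]
Segment 4: SEQ = 17458, len = 651 B, covers [17458, 18108]
In-order data received: bytes [15695, 16430] (segments 1..1).
Segment 2 missing -> gap begins at byte 16431; later segments buffered out of order.
Cumulative ACK = next expected in-order byte = 15695 + 736 = 16431

16431


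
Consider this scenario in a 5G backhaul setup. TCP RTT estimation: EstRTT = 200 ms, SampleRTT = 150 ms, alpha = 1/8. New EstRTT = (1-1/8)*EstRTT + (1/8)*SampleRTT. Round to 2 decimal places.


Given: EstRTT = 200 ms, SampleRTT = 150 ms, alpha = 1/8
New EstRTT = (1 - alpha) * EstRTT + alpha * SampleRTT
(7/8) * 200 = 175
(1/8) * 150 = 18.75
New EstRTT = 175 + 18.75 = 193.75 ms -> 193.75 ms (2 dp)

193.75


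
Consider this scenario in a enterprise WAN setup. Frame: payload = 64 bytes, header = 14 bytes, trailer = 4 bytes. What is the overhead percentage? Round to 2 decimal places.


Given: payload = 64 B, header = 14 B, trailer = 4 B
Overhead bytes = header + trailer = 14 + 4 = 18
Total frame = payload + overhead = 64 + 18 = 82
Overhead % = 18 / 82 * 100 = 21.9512% -> 21.95% (2 dp)

21.95


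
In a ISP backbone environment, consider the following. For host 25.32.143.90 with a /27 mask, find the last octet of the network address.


Given: IP = 25.32.143.90, prefix = /27
Subnet mask = 255.255.255.224
Last octet of IP: 90
Last octet of mask: 224
Network last octet = 90 AND 224 = 64

64


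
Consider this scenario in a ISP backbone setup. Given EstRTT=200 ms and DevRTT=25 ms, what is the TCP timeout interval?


Given: EstRTT = 200 ms, DevRTT = 25 ms
Timeout = EstRTT + 4 * DevRTT
4 * DevRTT = 4 * 25 = 100
Timeout = 200 + 100 = 300 ms

300


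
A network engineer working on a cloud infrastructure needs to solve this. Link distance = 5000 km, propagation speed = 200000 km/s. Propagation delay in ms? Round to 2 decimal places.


Given: distance = 5000 km, speed = 200000 km/s
Delay = distance / speed = 5000 / 200000 seconds
Delay in ms = 5000 * 1000 / 200000
Delay = 25.0000 ms
Rounded to 2 dp = 25.00 ms

25.00


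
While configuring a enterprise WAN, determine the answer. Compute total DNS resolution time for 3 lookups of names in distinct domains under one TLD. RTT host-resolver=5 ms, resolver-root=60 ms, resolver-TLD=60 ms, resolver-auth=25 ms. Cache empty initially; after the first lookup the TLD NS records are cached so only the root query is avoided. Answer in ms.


Lookup 1 (cold cache): local + root + TLD + auth = 5 + 60 + 60 + 25 = 150 ms
Lookups 2..3 (TLD NS cached -> skip root; new domain -> still ask TLD and auth): local + TLD + auth = 5 + 60 + 25 = 90 ms each
Remaining 2 lookups: 2 * 90 = 180 ms
Total = 150 + 180 = 330 ms

330


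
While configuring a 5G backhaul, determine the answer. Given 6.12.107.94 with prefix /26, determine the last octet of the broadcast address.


Given: IP = 6.12.107.94, prefix = /26
Host bits = 32 - 26 = 6
Network last octet = 94 AND mask = 64
Host part size = 2^6 - 1 = 63
Broadcast last octet = 64 OR 63 = 127

127


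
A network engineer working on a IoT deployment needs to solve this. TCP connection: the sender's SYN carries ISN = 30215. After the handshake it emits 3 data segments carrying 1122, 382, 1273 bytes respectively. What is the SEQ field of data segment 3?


The SYN occupies sequence number ISN = 30215, so the first data byte is ISN + 1 = 30216.
SEQ of data segment i = (ISN + 1) + sum of payload sizes of segments 1..i-1.
Segment 1: SEQ = 30216, payload = 1122 bytes
Segment 2: SEQ = 31338, payload = 382 bytes
Segment 3: SEQ = 31720, payload = 1273 bytes
SEQ of segment 3 = 30216 + 1122 + 382 = 31720

31720


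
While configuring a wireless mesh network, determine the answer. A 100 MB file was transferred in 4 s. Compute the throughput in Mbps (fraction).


Given: file = 100 MB, time = 4 s
File in Mb = 100 * 8 = 800 Mb
Throughput = 800 / 4 Mbps
Throughput = 200 Mbps

200


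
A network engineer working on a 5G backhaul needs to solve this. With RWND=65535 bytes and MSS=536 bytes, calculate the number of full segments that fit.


Given: RWND = 65535 bytes, MSS = 536 bytes
Full segments = floor(RWND / MSS)
Full segments = floor(65535 / 536)
Full segments = floor(122.2668) = 122

122


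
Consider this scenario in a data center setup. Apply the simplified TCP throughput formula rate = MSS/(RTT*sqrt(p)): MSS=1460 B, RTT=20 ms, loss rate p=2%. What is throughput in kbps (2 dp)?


Given: MSS = 1460 bytes, RTT = 20 ms, loss = 2%
RTT in seconds = 20 / 1000 = 0.02
Loss rate = 2% = 0.02
sqrt(loss) = sqrt(0.02) = 0.141421356237
Throughput (bytes/s) = 1460 / (0.02 * 0.141421356237) = 516187.9503
Throughput (kbps) = 516187.9503 * 8 / 1000 = 4129.503602 -> 4129.50 kbps (2 dp)

4129.50


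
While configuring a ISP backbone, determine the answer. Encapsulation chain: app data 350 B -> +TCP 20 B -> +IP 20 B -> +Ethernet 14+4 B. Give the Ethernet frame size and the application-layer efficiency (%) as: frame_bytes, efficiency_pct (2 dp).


TCP segment = 350 + 20 = 370 B
IP packet = 370 + 20 = 390 B
Ethernet frame = 390 + 14 + 4 = 408 B
Efficiency = app / frame = 350 / 408 = 0.857843 = 85.7843% -> 85.78% (2 dp)

408, 85.78


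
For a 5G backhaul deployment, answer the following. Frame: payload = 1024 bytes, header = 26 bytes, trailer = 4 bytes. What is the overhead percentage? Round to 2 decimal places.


Given: payload = 1024 B, header = 26 B, trailer = 4 B
Overhead bytes = header + trailer = 26 + 4 = 30
Total frame = payload + overhead = 1024 + 30 = 1054
Overhead % = 30 / 1054 * 100 = 2.8463% -> 2.85% (2 dp)

2.85


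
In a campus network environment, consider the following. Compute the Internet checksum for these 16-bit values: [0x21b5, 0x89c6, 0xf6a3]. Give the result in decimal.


Given words: [0x21b5, 0x89c6, 0xf6a3]
Step 1: Sum all words
Raw sum = 8629 + 35270 + 63139 = 107038
Step 2: Fold carry: (41502 + 1) = 41503
One's complement = ~41503 & 0xFFFF = 24032

24032


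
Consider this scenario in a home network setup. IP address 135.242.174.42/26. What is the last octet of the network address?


Given: IP = 135.242.174.42, prefix = /26
Subnet mask = 255.255.255.192
Last octet of IP: 42
Last octet of mask: 192
Network last octet = 42 AND 192 = 0

0


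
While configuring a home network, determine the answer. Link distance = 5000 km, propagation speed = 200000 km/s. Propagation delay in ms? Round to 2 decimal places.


Given: distance = 5000 km, speed = 200000 km/s
Delay = distance / speed = 5000 / 200000 seconds
Delay in ms = 5000 * 1000 / 200000
Delay = 25.0000 ms
Rounded to 2 dp = 25.00 ms

25.00


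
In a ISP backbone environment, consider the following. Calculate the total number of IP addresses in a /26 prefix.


Given: CIDR prefix /26
Host bits = 32 - 26 = 6
Total addresses = 2^6 = 64

64


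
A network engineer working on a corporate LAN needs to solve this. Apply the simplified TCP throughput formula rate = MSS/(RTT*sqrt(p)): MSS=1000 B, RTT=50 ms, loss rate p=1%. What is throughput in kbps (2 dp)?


Given: MSS = 1000 bytes, RTT = 50 ms, loss = 1%
RTT in seconds = 50 / 1000 = 0.05
Loss rate = 1% = 0.01
sqrt(loss) = sqrt(0.01) = 0.1
Throughput (bytes/s) = 1000 / (0.05 * 0.1) = 200000.0000
Throughput (kbps) = 200000.0000 * 8 / 1000 = 1600.000000 -> 1600.00 kbps (2 dp)

1600.00


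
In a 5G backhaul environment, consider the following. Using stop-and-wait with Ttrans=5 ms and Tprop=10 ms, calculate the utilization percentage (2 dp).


Given: Ttrans = 5 ms, Tprop = 10 ms
RTT = 2 * Tprop = 2 * 10 = 20 ms
U = Ttrans / (Ttrans + RTT)
U = 5 / (5 + 20)
U = 5 / 25 = 0.2
U% = 20.00%

20.00


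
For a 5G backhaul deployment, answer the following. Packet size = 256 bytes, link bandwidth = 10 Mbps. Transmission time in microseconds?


Given: packet = 256 bytes, bandwidth = 10 Mbps
Packet in bits = 256 * 8 = 2048 bits
Bandwidth = 10 * 10^6 = 10000000 bps
Time = 2048 / 10000000 seconds
Time in us = 2048 * 10^6 / 10000000 = 204.8

204.8


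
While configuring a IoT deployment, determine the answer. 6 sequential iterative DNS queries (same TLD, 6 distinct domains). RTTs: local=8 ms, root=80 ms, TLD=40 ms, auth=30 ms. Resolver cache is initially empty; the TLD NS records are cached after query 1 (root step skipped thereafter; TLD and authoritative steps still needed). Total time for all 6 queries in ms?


Lookup 1 (cold cache): local + root + TLD + auth = 8 + 80 + 40 + 30 = 158 ms
Lookups 2..6 (TLD NS cached -> skip root; new domain -> still ask TLD and auth): local + TLD + auth = 8 + 40 + 30 = 78 ms each
Remaining 5 lookups: 5 * 78 = 390 ms
Total = 158 + 390 = 548 ms

548


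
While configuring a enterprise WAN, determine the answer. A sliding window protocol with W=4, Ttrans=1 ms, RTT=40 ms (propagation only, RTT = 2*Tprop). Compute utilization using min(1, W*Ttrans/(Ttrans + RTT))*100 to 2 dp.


Given: W = 4, Ttrans = 1 ms, RTT = 40 ms (= 2 * Tprop, Tprop = 20 ms)
Cycle time = Ttrans + RTT = 1 + 40 = 41 ms (first packet sent until its ACK returns)
W * Ttrans = 4 * 1 = 4 ms of sending per cycle
W * Ttrans / (Ttrans + RTT) = 4 / 41 = 0.097561
U = min(1, 0.097561) = 0.097561
U% = 9.76%

9.76


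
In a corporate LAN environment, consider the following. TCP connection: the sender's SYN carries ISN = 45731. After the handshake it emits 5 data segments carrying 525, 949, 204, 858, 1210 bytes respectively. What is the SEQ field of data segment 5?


The SYN occupies sequence number ISN = 45731, so the first data byte is ISN + 1 = 45732.
SEQ of data segment i = (ISN + 1) + sum of payload sizes of segments 1..i-1.
Segment 1: SEQ = 45732, payload = 525 bytes
Segment 2: SEQ = 46257, payload = 949 bytes
Segment 3: SEQ = 47206, payload = 204 bytes
Segment 4: SEQ = 47410, payload = 858 bytes
Segment 5: SEQ = 48268, payload = 1210 bytes
SEQ of segment 5 = 45732 + 525 + 949 + 204 + 858 = 48268

48268


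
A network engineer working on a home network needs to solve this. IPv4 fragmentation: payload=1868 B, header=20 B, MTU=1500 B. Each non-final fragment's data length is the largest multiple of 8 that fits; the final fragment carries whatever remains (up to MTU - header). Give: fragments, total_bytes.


Max data per non-final fragment = floor((MTU - header)/8)*8 = floor((1500 - 20)/8)*8 = floor(1480/8)*8 = 1480 B
Final fragment needs no 8-byte alignment: it can carry up to MTU - header = 1480 B
Non-final fragments needed = ceil((payload - 1480) / 1480) = ceil(388/1480) = ceil(0.2622) = 1
Number of fragments = 1 + 1 = 2
Fragment sizes (data): 1 * 1480 B + 388 B (last, 388 <= 1480 OK)
Total bytes sent = payload + n_frags * header = 1868 + 2*20 = 1868 + 40 = 1908 B

2, 1908


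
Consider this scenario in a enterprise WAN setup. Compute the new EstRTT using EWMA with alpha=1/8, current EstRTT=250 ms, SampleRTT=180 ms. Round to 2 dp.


Given: EstRTT = 250 ms, SampleRTT = 180 ms, alpha = 1/8
New EstRTT = (1 - alpha) * EstRTT + alpha * SampleRTT
(7/8) * 250 = 218.75
(1/8) * 180 = 22.5
New EstRTT = 218.75 + 22.5 = 241.25 ms -> 241.25 ms (2 dp)

241.25


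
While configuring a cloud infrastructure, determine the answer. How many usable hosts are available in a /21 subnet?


Given: subnet mask /21
Host bits = 32 - 21 = 11
Total addresses = 2^11 = 2048
Usable hosts = 2048 - 2 (network + broadcast) = 2046

2046


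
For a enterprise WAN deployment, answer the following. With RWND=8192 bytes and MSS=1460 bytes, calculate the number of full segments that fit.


Given: RWND = 8192 bytes, MSS = 1460 bytes
Full segments = floor(RWND / MSS)
Full segments = floor(8192 / 1460)
Full segments = floor(5.611) = 5

5


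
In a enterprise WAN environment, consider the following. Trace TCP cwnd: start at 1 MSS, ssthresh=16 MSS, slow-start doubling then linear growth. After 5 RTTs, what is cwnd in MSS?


RTT 0: cwnd = 1 MSS (initial)
RTT 1: cwnd = 2 MSS (slow start, doubled)
RTT 2: cwnd = 4 MSS (slow start, doubled)
RTT 3: cwnd = 8 MSS (slow start, doubled)
RTT 4: cwnd = 16 MSS (slow start, doubled)
RTT 5: cwnd = 17 MSS (congestion avoidance, +1)

17


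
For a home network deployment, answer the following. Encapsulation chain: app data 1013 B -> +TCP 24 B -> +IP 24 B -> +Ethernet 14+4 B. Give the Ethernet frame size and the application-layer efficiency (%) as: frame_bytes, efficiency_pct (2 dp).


TCP segment = 1013 + 24 = 1037 B
IP packet = 1037 + 24 = 1061 B
Ethernet frame = 1061 + 14 + 4 = 1079 B
Efficiency = app / frame = 1013 / 1079 = 0.938832 = 93.8832% -> 93.88% (2 dp)

1079, 93.88


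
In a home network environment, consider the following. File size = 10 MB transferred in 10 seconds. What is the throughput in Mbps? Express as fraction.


Given: file = 10 MB, time = 10 s
File in Mb = 10 * 8 = 80 Mb
Throughput = 80 / 10 Mbps
Throughput = 8 Mbps

8


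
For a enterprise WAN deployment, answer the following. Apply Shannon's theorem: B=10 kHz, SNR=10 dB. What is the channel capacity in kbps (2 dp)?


Given: B = 10 kHz, SNR = 10 dB
SNR linear = 10^(10/10) = 10
1 + SNR = 11
log2(11) = 3.4594316186
C = 10 * 1000 * 3.4594316186 = 34594.3162 bps
C = 34.594316 kbps -> 34.59 kbps (2 dp)

34.59


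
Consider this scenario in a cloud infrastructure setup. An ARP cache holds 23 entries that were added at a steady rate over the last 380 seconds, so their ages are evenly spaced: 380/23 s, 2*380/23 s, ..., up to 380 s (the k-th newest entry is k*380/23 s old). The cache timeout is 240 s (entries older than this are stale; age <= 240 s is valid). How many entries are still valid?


Ages are k * 380/23 s for k = 1..23 (spacing = 16.5217 s).
Entry k is valid iff k * 380/23 <= 240 iff k <= 23 * 240 / 380 = 14.5263
n_valid = floor(14.5263) = 14
(n_stale = 23 - 14 = 9)

14


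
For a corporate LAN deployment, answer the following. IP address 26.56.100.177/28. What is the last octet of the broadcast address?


Given: IP = 26.56.100.177, prefix = /28
Host bits = 32 - 28 = 4
Network last octet = 177 AND mask = 176
Host part size = 2^4 - 1 = 15
Broadcast last octet = 176 OR 15 = 191

191


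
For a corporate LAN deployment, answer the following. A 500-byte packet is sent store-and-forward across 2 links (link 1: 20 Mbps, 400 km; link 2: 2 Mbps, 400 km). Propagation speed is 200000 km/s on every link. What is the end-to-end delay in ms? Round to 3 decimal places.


Packet = 500 bytes = 4000 bits. Store-and-forward: sum (t_trans + t_prop) per link.
Link 1: t_trans = 4000/(20*10^6) s = 0.2000 ms; t_prop = 400/200000 s = 2.0000 ms; subtotal = 2.2000 ms
Link 2: t_trans = 4000/(2*10^6) s = 2.0000 ms; t_prop = 400/200000 s = 2.0000 ms; subtotal = 4.0000 ms
End-to-end = 2.2000 + 4.0000 = 6.2000 ms -> 6.200 ms (3 dp)

6.200


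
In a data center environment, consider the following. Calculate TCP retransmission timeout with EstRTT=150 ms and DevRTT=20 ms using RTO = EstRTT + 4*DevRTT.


Given: EstRTT = 150 ms, DevRTT = 20 ms
Timeout = EstRTT + 4 * DevRTT
4 * DevRTT = 4 * 20 = 80
Timeout = 150 + 80 = 230 ms

230


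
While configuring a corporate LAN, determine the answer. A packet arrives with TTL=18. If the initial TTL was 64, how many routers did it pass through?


Given: initial TTL = 64, received TTL = 18
Hops = initial TTL - received TTL
Hops = 64 - 18 = 46

46


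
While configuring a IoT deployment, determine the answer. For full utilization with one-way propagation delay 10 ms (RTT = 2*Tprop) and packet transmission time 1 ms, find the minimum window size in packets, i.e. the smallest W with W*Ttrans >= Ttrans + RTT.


Given: Ttrans = 1 ms, RTT = 20 ms (= 2 * Tprop, Tprop = 10 ms)
Time until first ACK returns = Ttrans + RTT = 1 + 20 = 21 ms
Need W * Ttrans >= Ttrans + RTT  ->  W >= (Ttrans + RTT) / Ttrans
(Ttrans + RTT) / Ttrans = 21 / 1 = 21
W_min = ceil(21) = 21

21


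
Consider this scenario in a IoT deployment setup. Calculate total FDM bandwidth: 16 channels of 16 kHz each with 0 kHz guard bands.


Given: 16 channels, 16 kHz each, guard = 0 kHz
Channel bandwidth = 16 * 16 = 256 kHz
Guard bands = 15 gaps * 0 kHz = 0 kHz
Total = 256 + 0 = 256 kHz

256


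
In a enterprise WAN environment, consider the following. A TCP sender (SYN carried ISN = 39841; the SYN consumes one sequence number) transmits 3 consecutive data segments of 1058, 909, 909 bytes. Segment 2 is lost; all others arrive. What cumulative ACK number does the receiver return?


SYN uses sequence number 39841; first data byte = ISN + 1 = 39842.
Segment 1: SEQ = 39842, len = 1058 B, covers [39842, 40899]
Segment 2: SEQ = 40900, len = 909 B, covers [40900, 41808] [LOST]
Segment 3: SEQ = 41809, len = 909 B, covers [41809, 42717]
In-order data received: bytes [39842, 40899] (segments 1..1).
Segment 2 missing -> gap begins at byte 40900; later segments buffered out of order.
Cumulative ACK = next expected in-order byte = 39842 + 1058 = 40900

40900


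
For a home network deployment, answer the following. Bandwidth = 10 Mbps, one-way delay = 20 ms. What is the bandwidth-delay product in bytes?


Given: bandwidth = 10 Mbps, delay = 20 ms
BDP in bits = 10 * 10^6 * 20 / 1000
BDP in bits = 200000
BDP in bytes = 200000 / 8 = 25000

25000


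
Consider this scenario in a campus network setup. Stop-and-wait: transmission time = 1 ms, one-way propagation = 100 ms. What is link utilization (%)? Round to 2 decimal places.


Given: Ttrans = 1 ms, Tprop = 100 ms
RTT = 2 * Tprop = 2 * 100 = 200 ms
U = Ttrans / (Ttrans + RTT)
U = 1 / (1 + 200)
U = 1 / 201 = 0.004975
U% = 0.50%

0.50


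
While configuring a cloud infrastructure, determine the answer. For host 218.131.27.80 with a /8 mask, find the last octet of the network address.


Given: IP = 218.131.27.80, prefix = /8
Subnet mask = 255.0.0.0
Last octet of IP: 80
Last octet of mask: 0
Network last octet = 80 AND 0 = 0

0


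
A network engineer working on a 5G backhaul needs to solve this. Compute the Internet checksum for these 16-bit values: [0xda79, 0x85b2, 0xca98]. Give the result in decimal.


Given words: [0xda79, 0x85b2, 0xca98]
Step 1: Sum all words
Raw sum = 55929 + 34226 + 51864 = 142019
Step 2: Fold carry: (10947 + 2) = 10949
One's complement = ~10949 & 0xFFFF = 54586

54586


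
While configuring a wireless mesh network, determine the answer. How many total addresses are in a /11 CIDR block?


Given: CIDR prefix /11
Host bits = 32 - 11 = 21
Total addresses = 2^21 = 2097152

2097152


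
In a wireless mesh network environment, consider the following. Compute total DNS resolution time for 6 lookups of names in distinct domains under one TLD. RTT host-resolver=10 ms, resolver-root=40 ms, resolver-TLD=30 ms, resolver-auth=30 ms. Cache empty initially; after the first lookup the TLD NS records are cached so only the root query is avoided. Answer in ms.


Lookup 1 (cold cache): local + root + TLD + auth = 10 + 40 + 30 + 30 = 110 ms
Lookups 2..6 (TLD NS cached -> skip root; new domain -> still ask TLD and auth): local + TLD + auth = 10 + 30 + 30 = 70 ms each
Remaining 5 lookups: 5 * 70 = 350 ms
Total = 110 + 350 = 460 ms

460


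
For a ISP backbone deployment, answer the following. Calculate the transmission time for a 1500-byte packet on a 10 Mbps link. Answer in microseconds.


Given: packet = 1500 bytes, bandwidth = 10 Mbps
Packet in bits = 1500 * 8 = 12000 bits
Bandwidth = 10 * 10^6 = 10000000 bps
Time = 12000 / 10000000 seconds
Time in us = 12000 * 10^6 / 10000000 = 1200

1200


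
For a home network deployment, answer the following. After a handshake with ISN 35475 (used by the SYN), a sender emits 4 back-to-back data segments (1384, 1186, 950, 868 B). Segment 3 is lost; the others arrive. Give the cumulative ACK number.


SYN uses sequence number 35475; first data byte = ISN + 1 = 35476.
Segment 1: SEQ = 35476, len = 1384 B, covers [35476, 36859]
Segment 2: SEQ = 36860, len = 1186 B, covers [36860, 38045]
Segment 3: SEQ = 38046, len = 950 B, covers [38046, 38995] [LOST]
Segment 4: SEQ = 38996, len = 868 B, covers [38996, 39863]
In-order data received: bytes [35476, 38045] (segments 1..2).
Segment 3 missing -> gap begins at byte 38046; later segments buffered out of order.
Cumulative ACK = next expected in-order byte = 35476 + 1384 + 1186 = 38046

38046
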